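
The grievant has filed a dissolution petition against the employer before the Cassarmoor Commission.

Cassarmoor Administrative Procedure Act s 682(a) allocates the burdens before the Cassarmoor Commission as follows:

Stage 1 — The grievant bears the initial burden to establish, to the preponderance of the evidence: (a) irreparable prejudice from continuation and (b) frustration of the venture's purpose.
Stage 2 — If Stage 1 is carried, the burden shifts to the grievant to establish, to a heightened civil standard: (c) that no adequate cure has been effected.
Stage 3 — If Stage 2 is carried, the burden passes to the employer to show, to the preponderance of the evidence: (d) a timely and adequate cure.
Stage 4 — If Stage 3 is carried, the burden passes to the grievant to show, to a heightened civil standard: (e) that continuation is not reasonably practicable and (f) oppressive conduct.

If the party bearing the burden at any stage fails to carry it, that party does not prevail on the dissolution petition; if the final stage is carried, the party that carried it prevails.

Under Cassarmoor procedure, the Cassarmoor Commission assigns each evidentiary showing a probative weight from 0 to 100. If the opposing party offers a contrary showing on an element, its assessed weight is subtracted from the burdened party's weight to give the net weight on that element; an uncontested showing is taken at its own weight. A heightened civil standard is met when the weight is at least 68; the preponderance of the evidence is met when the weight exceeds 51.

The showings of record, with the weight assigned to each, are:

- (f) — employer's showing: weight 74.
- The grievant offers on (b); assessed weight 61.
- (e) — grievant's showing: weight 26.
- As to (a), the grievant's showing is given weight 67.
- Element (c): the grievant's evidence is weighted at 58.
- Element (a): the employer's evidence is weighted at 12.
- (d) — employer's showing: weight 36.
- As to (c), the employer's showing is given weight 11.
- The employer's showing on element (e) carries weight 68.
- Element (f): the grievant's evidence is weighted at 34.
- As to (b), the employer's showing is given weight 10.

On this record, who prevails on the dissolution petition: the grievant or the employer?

employer

Stage 1 — burden on grievant; standard: the preponderance of the evidence (weight exceeds 51).
    (a): 67 − 12 = 55 > 51 [met]
    (b): 61 − 10 = 51 ≤ 51 [not met]
  The grievant does not carry Stage 1.
The analysis ends at Stage 1; the employer prevails.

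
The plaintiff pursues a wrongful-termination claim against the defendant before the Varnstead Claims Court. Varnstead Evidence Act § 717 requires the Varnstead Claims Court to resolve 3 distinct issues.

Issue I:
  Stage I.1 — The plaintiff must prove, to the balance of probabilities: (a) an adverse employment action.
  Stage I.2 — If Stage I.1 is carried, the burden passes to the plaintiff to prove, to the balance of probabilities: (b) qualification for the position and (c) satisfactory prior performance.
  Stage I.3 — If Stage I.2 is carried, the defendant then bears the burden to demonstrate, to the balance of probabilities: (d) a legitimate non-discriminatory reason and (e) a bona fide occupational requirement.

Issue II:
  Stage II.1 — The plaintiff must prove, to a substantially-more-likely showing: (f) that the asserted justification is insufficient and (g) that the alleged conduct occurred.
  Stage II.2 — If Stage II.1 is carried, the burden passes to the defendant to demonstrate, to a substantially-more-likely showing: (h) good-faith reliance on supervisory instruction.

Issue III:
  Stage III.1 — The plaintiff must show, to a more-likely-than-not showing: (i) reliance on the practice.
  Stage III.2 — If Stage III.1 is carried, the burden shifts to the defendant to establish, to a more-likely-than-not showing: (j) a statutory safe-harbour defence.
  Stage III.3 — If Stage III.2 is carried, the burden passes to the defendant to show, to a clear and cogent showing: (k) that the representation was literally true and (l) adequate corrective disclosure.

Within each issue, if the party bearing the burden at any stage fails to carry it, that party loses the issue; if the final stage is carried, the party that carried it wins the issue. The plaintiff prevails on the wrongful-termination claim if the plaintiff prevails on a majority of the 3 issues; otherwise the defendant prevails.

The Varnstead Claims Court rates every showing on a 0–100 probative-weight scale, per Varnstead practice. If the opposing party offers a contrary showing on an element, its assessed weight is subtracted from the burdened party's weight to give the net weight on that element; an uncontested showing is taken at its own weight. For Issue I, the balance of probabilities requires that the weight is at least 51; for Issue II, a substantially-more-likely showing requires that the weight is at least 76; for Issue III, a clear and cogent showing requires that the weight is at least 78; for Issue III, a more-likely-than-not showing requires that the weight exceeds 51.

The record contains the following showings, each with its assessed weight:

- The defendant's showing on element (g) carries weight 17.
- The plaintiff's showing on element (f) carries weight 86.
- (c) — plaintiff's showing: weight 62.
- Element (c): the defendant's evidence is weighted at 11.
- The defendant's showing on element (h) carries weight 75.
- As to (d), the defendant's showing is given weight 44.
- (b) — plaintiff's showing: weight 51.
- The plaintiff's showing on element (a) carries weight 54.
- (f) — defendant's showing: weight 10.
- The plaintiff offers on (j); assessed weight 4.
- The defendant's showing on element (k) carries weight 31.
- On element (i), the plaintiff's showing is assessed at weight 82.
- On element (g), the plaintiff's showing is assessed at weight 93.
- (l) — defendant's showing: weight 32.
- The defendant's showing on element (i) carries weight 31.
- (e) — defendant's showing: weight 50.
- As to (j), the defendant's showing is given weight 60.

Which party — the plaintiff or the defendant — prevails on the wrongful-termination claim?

plaintiff

— Issue I —
Stage I.1 (plaintiff, the balance of probabilities, weight is at least 51): (a) 54 ≥ 51 — meets.
  Stage I.1 is satisfied; the plaintiff continues to bear the burden.
Stage I.2 (plaintiff, the balance of probabilities, weight is at least 51): (b) 51 ≥ 51 — meets; (c) net 62−11=51 ≥ 51 — meets.
  Stage I.2 carried; the burden shifts to the defendant.
Stage I.3 (defendant, the balance of probabilities, weight is at least 51): (d) 44 < 51 — fails; (e) 50 < 51 — fails.
  The defendant does not carry Stage I.3.
The plaintiff prevails on this issue.
— Issue II —
Stage II.1 — burden on plaintiff; standard: a substantially-more-likely showing (weight is at least 76).
    (f): 86 − 10 = 76 ≥ 76 [met]
    (g): 93 − 17 = 76 ≥ 76 [met]
  Stage II.1 carried; the burden shifts to the defendant.
Stage II.2 — burden on defendant; standard: a substantially-more-likely showing (weight is at least 76).
    (h): 75 < 76 [not met]
  Not every element is met, so the defendant fails to carry Stage II.2.
So the plaintiff prevails on this issue.
— Issue III —
Stage III.1 — burden on plaintiff; standard: a more-likely-than-not showing (weight exceeds 51).
    (i): 82 − 31 = 51 ≤ 51 [not met]
  Stage III.1 not carried; the plaintiff fails its burden.
The defendant prevails on this issue.
Per-issue: Issue I → plaintiff; Issue II → plaintiff; Issue III → defendant. The plaintiff must prevail on a majority of issues; overall, the plaintiff prevails.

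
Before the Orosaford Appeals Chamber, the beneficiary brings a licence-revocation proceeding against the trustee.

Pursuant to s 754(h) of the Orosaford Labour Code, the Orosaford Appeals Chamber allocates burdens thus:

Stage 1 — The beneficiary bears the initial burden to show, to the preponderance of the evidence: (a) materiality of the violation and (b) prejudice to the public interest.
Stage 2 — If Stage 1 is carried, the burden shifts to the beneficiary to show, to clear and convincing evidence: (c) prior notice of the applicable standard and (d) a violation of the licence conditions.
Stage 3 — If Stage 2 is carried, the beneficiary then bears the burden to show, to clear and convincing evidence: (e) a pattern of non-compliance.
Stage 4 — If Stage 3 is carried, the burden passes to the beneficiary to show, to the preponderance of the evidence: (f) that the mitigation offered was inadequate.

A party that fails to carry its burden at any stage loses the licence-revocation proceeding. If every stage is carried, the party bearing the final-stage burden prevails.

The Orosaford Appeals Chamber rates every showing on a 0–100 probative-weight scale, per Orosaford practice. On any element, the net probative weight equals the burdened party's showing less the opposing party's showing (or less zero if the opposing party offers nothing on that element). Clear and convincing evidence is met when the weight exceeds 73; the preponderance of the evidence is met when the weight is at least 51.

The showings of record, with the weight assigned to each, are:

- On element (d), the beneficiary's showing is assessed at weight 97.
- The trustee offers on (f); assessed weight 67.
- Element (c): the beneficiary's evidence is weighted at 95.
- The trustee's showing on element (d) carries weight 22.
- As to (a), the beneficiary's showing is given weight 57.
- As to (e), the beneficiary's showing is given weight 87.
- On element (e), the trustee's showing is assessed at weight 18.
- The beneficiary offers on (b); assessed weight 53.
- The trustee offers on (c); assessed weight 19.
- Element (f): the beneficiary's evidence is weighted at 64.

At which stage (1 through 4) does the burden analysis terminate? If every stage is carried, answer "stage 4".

Stage 1 (beneficiary, the preponderance of the evidence, weight is at least 51): (a) 57 ≥ 51 — meets; (b) 53 ≥ 51 — meets.
  Stage 1 carried; the burden remains with the beneficiary.
Stage 2 (beneficiary, clear and convincing evidence, weight exceeds 73): (c) net 95−19=76 > 73 — meets; (d) net 97−22=75 > 73 — meets.
  Stage 2 is satisfied; the beneficiary continues to bear the burden.
Stage 3 (beneficiary, clear and convincing evidence, weight exceeds 73): (e) net 87−18=69 ≤ 73 — fails.
  Not every element is met, so the beneficiary fails to carry Stage 3.
So the trustee prevails.

stage 3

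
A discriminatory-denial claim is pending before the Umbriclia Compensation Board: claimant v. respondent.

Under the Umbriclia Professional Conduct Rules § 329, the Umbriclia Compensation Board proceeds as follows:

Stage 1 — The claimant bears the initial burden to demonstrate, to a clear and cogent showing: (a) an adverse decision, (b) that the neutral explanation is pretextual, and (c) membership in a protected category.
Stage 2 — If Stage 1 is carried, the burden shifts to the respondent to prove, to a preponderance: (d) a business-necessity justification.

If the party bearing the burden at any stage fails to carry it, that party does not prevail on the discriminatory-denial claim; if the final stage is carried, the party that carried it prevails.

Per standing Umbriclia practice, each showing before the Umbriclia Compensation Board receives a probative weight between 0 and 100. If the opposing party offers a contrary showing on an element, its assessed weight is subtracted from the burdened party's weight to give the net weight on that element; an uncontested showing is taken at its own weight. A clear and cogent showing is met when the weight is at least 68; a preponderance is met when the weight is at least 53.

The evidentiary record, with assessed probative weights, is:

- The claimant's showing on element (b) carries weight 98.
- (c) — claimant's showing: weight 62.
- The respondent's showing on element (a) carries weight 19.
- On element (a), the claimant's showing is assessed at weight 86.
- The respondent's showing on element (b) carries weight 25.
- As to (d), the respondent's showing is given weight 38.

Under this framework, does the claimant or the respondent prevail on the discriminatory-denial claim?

respondent

Stage 1 — burden on claimant; standard: a clear and cogent showing (weight is at least 68).
    (a): 86 − 19 = 67 < 68 [not met]
    (b): 98 − 25 = 73 ≥ 68 [met]
    (c): 62 < 68 [not met]
  The claimant does not carry Stage 1.
So the respondent prevails.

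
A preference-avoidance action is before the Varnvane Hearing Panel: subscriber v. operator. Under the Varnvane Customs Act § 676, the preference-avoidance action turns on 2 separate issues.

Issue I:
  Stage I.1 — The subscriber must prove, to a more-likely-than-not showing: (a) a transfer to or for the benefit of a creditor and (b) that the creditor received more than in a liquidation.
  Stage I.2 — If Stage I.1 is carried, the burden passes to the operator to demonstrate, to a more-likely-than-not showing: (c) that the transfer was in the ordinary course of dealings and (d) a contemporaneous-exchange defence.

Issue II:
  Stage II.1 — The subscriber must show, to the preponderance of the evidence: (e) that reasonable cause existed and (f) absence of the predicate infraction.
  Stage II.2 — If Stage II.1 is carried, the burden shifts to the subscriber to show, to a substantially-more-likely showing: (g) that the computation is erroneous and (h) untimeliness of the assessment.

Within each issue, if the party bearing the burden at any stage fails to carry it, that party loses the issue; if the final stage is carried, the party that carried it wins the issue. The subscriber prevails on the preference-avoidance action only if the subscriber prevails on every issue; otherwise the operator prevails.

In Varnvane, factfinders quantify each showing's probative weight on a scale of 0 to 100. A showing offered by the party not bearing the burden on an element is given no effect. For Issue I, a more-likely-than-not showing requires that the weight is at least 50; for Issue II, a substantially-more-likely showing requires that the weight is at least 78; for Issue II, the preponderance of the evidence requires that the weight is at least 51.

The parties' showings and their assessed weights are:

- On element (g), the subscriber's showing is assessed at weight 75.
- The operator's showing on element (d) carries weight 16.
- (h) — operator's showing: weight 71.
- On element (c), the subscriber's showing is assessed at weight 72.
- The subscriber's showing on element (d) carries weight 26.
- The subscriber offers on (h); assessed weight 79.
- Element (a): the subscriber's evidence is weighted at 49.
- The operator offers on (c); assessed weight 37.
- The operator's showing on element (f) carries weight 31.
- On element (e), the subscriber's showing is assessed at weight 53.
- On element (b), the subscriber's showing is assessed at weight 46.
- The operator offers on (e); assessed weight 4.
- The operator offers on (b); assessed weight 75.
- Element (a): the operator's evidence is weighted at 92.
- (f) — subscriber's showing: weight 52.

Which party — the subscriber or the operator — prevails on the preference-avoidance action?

operator

— Issue I —
Stage I.1 (subscriber, a more-likely-than-not showing, weight is at least 50): (a) 49 (operator's 92 disregarded) < 50 — fails; (b) 46 (operator's 75 disregarded) < 50 — fails.
  Stage I.1 not carried; the subscriber fails its burden.
So the operator prevails on this issue.
— Issue II —
At Stage II.1 the subscriber must meet the preponderance of the evidence (weight is at least 51): on (e) the weight is 53 (the operator's 4 is given no effect), which does reach 51, so (e) meets the standard; on (f) the weight is 52 (the operator's 31 is given no effect), ≥ 51, so (f) meets the standard.
  All elements met. The subscriber retains the burden for Stage II.2.
At Stage II.2 the subscriber must meet a substantially-more-likely showing (weight is at least 78): on (g) the weight is 75, < 78, so (g) does not meet the standard; on (h) the weight is 79 (the operator's 71 is given no effect), ≥ 78, so (h) meets the standard.
  The subscriber does not carry Stage II.2.
The analysis ends at Stage II.2; the operator prevails on this issue.
Per-issue: Issue I → operator; Issue II → operator. The subscriber must prevail on every issue; overall, the operator prevails.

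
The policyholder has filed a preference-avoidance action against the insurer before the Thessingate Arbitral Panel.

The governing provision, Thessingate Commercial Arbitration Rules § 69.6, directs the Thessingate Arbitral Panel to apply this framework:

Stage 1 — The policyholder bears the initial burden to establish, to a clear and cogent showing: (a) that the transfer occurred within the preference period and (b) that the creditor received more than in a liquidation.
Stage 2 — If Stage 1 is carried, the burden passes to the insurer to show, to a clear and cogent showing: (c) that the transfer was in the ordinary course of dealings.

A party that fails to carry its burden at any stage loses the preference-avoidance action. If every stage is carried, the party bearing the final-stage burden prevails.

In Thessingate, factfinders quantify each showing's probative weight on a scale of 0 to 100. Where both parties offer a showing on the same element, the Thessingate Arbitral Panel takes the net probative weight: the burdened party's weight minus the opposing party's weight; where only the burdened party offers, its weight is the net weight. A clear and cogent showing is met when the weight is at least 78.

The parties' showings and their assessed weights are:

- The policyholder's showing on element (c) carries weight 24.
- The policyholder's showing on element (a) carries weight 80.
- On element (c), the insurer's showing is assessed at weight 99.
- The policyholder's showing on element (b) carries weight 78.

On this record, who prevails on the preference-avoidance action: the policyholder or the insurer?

Stage 1 (policyholder, a clear and cogent showing, weight is at least 78): (a) 80 ≥ 78 — meets; (b) 78 ≥ 78 — meets.
  Stage 1 carried; the burden shifts to the insurer.
Stage 2 (insurer, a clear and cogent showing, weight is at least 78): (c) net 99−24=75 < 78 — fails.
  The insurer does not carry Stage 2.
So the policyholder prevails.

policyholder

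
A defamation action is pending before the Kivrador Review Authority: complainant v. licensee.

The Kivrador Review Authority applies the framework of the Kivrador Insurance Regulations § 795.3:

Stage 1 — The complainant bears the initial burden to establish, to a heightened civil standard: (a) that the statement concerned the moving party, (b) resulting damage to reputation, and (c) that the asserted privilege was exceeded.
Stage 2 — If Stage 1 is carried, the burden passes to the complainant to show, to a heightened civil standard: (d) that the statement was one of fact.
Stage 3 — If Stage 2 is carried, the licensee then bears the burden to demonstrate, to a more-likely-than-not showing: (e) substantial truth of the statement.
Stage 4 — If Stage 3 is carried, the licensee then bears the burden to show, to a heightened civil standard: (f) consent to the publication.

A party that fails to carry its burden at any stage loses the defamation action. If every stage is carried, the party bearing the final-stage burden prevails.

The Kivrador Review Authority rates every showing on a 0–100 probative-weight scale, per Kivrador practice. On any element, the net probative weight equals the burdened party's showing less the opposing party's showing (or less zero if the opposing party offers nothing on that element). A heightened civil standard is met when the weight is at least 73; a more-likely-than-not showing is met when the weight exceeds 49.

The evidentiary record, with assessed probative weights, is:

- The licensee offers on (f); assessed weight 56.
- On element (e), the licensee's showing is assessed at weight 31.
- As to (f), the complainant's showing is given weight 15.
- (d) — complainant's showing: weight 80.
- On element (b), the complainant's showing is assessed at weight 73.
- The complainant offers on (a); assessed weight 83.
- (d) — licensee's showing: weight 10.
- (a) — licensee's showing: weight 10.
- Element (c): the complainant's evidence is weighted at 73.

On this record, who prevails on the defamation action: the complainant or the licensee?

licensee

Stage 1 (complainant, a heightened civil standard, weight is at least 73): (a) net 83−10=73 ≥ 73 — meets; (b) 73 ≥ 73 — meets; (c) 73 ≥ 73 — meets.
  Stage 1 is satisfied; the complainant continues to bear the burden.
Stage 2 (complainant, a heightened civil standard, weight is at least 73): (d) net 80−10=70 < 73 — fails.
  Stage 2 not carried; the complainant fails its burden.
The licensee prevails.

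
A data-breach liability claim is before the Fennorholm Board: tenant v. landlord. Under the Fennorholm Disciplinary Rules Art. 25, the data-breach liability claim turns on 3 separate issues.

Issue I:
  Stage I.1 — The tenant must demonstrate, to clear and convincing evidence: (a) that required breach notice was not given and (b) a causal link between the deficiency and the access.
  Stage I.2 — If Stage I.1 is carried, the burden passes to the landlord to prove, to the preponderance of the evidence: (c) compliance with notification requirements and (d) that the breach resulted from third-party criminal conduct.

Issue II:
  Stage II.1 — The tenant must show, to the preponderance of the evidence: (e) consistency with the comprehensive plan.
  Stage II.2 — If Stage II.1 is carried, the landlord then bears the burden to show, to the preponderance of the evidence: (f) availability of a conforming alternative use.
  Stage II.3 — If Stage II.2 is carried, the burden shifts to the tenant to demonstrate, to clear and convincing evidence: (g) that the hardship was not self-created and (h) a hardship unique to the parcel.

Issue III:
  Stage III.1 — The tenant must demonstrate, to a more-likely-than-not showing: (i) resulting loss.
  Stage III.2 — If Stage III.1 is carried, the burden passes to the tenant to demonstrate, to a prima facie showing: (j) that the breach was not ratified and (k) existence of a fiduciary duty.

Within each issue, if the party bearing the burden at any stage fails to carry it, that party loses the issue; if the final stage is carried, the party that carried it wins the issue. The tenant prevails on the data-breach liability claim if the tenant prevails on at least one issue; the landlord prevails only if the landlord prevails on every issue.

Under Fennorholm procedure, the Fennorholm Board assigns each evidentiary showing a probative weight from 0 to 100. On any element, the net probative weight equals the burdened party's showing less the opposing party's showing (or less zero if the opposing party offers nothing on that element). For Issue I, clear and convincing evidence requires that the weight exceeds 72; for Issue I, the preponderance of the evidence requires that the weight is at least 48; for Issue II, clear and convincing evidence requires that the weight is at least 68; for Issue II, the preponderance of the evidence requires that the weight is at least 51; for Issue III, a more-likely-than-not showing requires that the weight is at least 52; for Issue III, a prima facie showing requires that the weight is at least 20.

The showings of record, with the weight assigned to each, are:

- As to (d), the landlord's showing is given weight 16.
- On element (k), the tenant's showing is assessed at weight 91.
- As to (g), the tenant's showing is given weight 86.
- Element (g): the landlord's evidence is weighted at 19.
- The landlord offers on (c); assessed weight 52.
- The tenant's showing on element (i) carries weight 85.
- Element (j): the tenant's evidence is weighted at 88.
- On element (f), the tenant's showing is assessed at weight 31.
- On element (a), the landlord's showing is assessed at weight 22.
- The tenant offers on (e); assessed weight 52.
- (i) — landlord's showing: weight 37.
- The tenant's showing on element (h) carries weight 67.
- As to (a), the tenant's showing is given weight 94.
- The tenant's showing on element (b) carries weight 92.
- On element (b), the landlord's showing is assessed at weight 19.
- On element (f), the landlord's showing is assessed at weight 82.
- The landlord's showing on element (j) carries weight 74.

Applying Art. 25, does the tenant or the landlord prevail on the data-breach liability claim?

landlord

— Issue I —
Stage I.1 (tenant, clear and convincing evidence, weight exceeds 72): (a) net 94−22=72 ≤ 72 — fails; (b) net 92−19=73 > 72 — meets.
  Not every element is met, so the tenant fails to carry Stage I.1.
So the landlord prevails on this issue.
— Issue II —
Stage II.1 (tenant, the preponderance of the evidence, weight is at least 51): (e) 52 ≥ 51 — meets.
  Stage II.1 carried; the burden shifts to the landlord.
Stage II.2 (landlord, the preponderance of the evidence, weight is at least 51): (f) net 82−31=51 ≥ 51 — meets.
  Stage II.2 is satisfied; the onus moves to the tenant.
Stage II.3 (tenant, clear and convincing evidence, weight is at least 68): (g) net 86−19=67 < 68 — fails; (h) 67 < 68 — fails.
  Stage II.3 not carried; the tenant fails its burden.
The landlord prevails on this issue.
— Issue III —
Stage III.1 (tenant, a more-likely-than-not showing, weight is at least 52): (i) net 85−37=48 < 52 — fails.
  Not every element is met, so the tenant fails to carry Stage III.1.
The analysis ends at Stage III.1; the landlord prevails on this issue.
Per-issue: Issue I → landlord; Issue II → landlord; Issue III → landlord. The tenant must prevail on at least one issue; overall, the landlord prevails.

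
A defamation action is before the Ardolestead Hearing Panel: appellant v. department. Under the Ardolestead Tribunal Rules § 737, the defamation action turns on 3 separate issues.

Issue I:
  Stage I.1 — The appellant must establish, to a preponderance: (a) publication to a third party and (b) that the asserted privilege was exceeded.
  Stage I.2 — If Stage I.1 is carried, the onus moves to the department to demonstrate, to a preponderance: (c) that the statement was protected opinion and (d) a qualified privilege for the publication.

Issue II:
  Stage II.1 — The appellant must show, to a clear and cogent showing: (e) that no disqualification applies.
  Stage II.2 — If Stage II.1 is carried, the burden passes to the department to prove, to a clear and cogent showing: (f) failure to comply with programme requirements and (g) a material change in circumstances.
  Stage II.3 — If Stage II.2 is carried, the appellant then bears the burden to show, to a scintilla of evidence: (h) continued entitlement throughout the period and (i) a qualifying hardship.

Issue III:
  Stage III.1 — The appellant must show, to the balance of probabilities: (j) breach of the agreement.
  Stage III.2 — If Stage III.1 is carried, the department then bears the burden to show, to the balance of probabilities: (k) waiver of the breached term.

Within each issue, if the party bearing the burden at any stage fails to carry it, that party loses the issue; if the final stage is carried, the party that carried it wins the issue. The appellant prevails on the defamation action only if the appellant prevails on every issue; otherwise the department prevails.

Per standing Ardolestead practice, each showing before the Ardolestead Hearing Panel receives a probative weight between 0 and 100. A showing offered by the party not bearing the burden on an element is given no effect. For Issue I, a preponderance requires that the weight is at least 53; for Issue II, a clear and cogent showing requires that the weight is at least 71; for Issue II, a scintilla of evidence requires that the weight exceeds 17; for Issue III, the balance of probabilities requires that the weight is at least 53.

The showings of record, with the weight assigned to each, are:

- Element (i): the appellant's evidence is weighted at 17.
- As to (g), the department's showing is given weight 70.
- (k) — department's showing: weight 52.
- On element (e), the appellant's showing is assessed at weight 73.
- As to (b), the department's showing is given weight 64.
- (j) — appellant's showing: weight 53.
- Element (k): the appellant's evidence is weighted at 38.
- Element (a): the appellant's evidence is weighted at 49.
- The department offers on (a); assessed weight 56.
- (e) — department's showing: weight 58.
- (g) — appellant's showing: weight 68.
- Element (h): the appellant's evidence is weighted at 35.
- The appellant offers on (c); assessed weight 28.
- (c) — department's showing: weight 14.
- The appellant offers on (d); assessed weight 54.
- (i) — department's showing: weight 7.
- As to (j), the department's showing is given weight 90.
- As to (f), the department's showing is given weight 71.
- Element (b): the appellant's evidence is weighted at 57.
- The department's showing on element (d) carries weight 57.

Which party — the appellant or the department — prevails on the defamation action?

department

— Issue I —
At Stage I.1 the appellant must meet a preponderance (weight is at least 53): on (a) the weight is 49 (the department's 56 is given no effect), which does not reach 53, so (a) does not meet the standard; on (b) the weight is 57 (the department's 64 is given no effect), ≥ 53, so (b) meets the standard.
  The appellant does not carry Stage I.1.
The analysis ends at Stage I.1; the department prevails on this issue.
— Issue II —
At Stage II.1 the appellant must meet a clear and cogent showing (weight is at least 71): on (e) the weight is 73 (the department's 58 is given no effect), ≥ 71, so (e) meets the standard.
  Stage II.1 carried; the burden shifts to the department.
At Stage II.2 the department must meet a clear and cogent showing (weight is at least 71): on (f) the weight is 71, ≥ 71, so (f) meets the standard; on (g) the weight is 70 (the appellant's 68 is given no effect), < 71, so (g) does not meet the standard.
  Not every element is met, so the department fails to carry Stage II.2.
The appellant prevails on this issue.
— Issue III —
Stage III.1 — burden on appellant; standard: the balance of probabilities (weight is at least 53).
    (j): 53 (department's 90 disregarded) ≥ 53 [met]
  Stage III.1 carried; the burden shifts to the department.
Stage III.2 — burden on department; standard: the balance of probabilities (weight is at least 53).
    (k): 52 (appellant's 38 disregarded) < 53 [not met]
  Stage III.2 not carried; the department fails its burden.
So the appellant prevails on this issue.
Per-issue: Issue I → department; Issue II → appellant; Issue III → appellant. The appellant must prevail on every issue; overall, the department prevails.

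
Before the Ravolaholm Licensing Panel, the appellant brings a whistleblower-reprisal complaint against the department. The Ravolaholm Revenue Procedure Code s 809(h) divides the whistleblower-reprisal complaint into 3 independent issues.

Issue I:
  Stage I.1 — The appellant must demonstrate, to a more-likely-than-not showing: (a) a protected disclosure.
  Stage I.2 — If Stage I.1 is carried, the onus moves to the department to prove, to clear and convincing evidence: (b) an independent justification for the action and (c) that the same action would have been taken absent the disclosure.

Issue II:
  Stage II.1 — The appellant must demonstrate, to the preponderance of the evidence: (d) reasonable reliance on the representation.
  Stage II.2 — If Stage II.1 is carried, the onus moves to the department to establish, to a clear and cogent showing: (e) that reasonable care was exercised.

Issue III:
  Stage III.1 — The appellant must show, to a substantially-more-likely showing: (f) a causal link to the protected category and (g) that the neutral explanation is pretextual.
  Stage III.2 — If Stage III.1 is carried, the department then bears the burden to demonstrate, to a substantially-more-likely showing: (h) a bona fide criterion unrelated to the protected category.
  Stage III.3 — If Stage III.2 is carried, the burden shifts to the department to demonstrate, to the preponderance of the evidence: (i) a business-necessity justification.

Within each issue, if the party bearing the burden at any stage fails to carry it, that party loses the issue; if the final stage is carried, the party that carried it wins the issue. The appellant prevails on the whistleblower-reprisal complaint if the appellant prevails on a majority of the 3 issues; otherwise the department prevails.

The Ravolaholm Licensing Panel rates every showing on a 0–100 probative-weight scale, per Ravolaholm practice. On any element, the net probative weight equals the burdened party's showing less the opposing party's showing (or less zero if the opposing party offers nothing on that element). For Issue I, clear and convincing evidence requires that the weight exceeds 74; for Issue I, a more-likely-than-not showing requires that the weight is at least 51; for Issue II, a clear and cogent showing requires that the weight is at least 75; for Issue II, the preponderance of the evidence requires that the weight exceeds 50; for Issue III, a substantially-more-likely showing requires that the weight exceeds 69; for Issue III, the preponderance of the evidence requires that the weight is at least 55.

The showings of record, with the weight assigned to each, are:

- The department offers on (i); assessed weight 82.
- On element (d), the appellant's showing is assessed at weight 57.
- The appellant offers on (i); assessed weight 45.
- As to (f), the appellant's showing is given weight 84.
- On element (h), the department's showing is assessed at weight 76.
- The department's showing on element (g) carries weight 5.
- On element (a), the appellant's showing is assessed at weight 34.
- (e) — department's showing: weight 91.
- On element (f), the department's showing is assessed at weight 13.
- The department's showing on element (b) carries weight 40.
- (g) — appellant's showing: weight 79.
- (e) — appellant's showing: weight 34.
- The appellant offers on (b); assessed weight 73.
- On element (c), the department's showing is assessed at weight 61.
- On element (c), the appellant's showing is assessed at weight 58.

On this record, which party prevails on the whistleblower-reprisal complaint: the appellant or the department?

appellant

— Issue I —
At Stage I.1 the appellant must meet a more-likely-than-not showing (weight is at least 51): on (a) the weight is 34, < 51, so (a) does not meet the standard.
  Stage I.1 not carried; the appellant fails its burden.
The department prevails on this issue.
— Issue II —
Stage II.1 — burden on appellant; standard: the preponderance of the evidence (weight exceeds 50).
    (d): 57 > 50 [met]
  Stage II.1 carried; the burden shifts to the department.
Stage II.2 — burden on department; standard: a clear and cogent showing (weight is at least 75).
    (e): 91 − 34 = 57 < 75 [not met]
  Not every element is met, so the department fails to carry Stage II.2.
The appellant prevails on this issue.
— Issue III —
At Stage III.1 the appellant must meet a substantially-more-likely showing (weight exceeds 69): on (f) the weight is 84 less the opposing 13 gives net 71, which does exceed 69, so (f) meets the standard; on (g) the weight is 79 less the opposing 5 gives net 74, which does exceed 69, so (g) meets the standard.
  Stage III.1 carried; the burden shifts to the department.
At Stage III.2 the department must meet a substantially-more-likely showing (weight exceeds 69): on (h) the weight is 76, > 69, so (h) meets the standard.
  Stage III.2 is satisfied; the department continues to bear the burden.
At Stage III.3 the department must meet the preponderance of the evidence (weight is at least 55): on (i) the weight is 82 less the opposing 45 gives net 37, which does not reach 55, so (i) does not meet the standard.
  Not every element is met, so the department fails to carry Stage III.3.
So the appellant prevails on this issue.
Per-issue: Issue I → department; Issue II → appellant; Issue III → appellant. The appellant must prevail on a majority of issues; overall, the appellant prevails.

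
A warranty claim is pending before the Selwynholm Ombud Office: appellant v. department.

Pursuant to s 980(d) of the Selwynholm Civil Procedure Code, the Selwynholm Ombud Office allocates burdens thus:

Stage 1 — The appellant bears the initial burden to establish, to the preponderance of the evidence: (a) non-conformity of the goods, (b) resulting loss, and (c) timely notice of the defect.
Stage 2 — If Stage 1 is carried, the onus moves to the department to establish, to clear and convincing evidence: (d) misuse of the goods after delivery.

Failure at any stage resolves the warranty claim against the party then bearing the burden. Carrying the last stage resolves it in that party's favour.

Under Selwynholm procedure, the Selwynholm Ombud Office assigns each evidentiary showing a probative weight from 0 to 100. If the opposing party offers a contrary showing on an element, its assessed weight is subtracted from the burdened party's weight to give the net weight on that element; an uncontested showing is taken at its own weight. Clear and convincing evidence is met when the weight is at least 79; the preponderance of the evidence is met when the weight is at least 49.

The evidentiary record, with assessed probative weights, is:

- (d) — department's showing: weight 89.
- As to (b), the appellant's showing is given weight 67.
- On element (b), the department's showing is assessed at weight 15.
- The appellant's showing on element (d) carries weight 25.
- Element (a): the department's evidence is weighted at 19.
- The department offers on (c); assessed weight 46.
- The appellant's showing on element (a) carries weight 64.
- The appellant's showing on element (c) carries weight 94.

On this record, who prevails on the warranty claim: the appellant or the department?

department

At Stage 1 the appellant must meet the preponderance of the evidence (weight is at least 49): on (a) the weight is 64 less the opposing 19 gives net 45, < 49, so (a) does not meet the standard; on (b) the weight is 67 less the opposing 15 gives net 52, ≥ 49, so (b) meets the standard; on (c) the weight is 94 less the opposing 46 gives net 48, which does not reach 49, so (c) does not meet the standard.
  The appellant does not carry Stage 1.
The department prevails.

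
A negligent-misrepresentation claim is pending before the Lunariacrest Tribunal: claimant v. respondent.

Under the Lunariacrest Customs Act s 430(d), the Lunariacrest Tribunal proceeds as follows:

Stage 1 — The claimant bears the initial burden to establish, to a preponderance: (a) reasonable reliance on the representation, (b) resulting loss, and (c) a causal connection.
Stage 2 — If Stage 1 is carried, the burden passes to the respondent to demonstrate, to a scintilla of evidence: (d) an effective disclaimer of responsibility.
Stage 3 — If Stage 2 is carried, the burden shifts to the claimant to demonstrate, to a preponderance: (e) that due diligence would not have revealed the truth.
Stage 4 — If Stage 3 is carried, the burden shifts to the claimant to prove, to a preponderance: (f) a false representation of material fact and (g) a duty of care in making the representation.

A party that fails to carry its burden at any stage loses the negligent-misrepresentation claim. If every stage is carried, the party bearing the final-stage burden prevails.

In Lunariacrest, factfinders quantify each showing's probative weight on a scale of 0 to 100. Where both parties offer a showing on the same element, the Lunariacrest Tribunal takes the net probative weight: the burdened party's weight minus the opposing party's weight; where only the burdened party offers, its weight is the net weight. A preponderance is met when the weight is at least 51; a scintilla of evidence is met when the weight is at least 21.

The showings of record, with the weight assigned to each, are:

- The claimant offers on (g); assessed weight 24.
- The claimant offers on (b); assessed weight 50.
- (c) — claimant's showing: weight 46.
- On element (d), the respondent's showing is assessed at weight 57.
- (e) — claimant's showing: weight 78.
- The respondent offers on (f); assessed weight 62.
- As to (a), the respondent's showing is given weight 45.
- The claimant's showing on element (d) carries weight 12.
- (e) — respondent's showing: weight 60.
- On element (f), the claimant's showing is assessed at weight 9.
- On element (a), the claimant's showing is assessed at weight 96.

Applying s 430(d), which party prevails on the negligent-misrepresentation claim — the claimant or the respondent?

respondent

Stage 1 — burden on claimant; standard: a preponderance (weight is at least 51).
    (a): 96 − 45 = 51 ≥ 51 [met]
    (b): 50 < 51 [not met]
    (c): 46 < 51 [not met]
  Not every element is met, so the claimant fails to carry Stage 1.
So the respondent prevails.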